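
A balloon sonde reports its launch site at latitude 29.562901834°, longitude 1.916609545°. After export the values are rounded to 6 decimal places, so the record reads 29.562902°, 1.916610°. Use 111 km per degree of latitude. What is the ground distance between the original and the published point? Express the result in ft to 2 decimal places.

0.16 ft

Δlat = 29.562901834 − 29.562902 = -0.000000166°; Δlon = 1.916609545 − 1.916610 = -0.000000455°.
North–south shift: -0.000000166 × 111000 = -0.018426 m.
East–west at this latitude: -0.000000455° × 111000 × cos 29.5629° ≈ -0.000000455 × 96549.4 = -0.04393 m.
Combined displacement = (0.018426² + 0.04393²)^½ ≈ 0.0476378 m.
In feet: 0.0476378 m ÷ 0.3048 ≈ 0.15629 ft.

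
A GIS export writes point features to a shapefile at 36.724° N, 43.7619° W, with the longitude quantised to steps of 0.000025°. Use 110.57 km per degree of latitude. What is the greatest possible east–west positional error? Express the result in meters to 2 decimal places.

1.11 meters

With a 0.000025° grid the true value lies within half a step, ±0.000025°/2 = ±1.25e-05°, of the stored one.
Parallels shrink by cos φ, so at 36.724° a degree of longitude is 110570 × 0.8015 ≈ 88624.6 m.
So at most 1.25e-05° × 88624.6 ≈ 1.10781 m east–west.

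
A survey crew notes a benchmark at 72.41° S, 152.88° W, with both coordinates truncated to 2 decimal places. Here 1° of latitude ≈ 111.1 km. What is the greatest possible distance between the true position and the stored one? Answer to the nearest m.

1161 m

Truncating at 2 decimal places can drop up to a full unit in the last place, so each coordinate may be off by as much as 0.01°.
Latitude error → 0.01 × 111100 = 1111 m along the meridian.
East–west component at 72.41°: 0.01° × 111100 × cos 72.41° ≈ 0.01 × 33574.8 ≈ 335.748 m.
Combining orthogonally: (1111² + 335.748²)^½ ≈ 1160.62 m.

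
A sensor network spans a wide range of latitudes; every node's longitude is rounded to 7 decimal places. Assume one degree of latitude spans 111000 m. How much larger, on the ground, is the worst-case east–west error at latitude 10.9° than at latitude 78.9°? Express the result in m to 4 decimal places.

0.0044 m

Rounding to 7 decimal places leaves the longitude within ±5e-08° of the true value.
At 10.9°: 5e-08° × 111000 × cos 10.9° = 5e-08 × 111000 × 0.9820 ≈ 0.0054499 m.
At 78.9°: 5e-08° × 111000 × cos 78.9° = 5e-08 × 111000 × 0.1925 ≈ 0.0010685 m.
So the lower-latitude error exceeds the higher by 0.0054499 − 0.0010685 = 0.0043814 m.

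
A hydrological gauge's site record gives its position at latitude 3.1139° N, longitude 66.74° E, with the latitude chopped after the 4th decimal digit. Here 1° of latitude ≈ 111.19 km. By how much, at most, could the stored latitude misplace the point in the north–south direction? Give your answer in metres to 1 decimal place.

Truncating at 4 decimal places can drop up to a full unit in the last place, so the latitude may be off by as much as 0.0001°.
North–south distance: 0.0001° × 111190 m/° = 11.119 m.

11.1 metres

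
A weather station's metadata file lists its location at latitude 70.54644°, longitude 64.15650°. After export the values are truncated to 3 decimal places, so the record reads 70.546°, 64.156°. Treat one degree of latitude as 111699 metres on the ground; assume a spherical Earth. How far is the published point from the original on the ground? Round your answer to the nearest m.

53 m

Δlat = 70.54644 − 70.546 = +0.00044°; Δlon = 64.15650 − 64.156 = +0.00050°.
North–south shift: 0.00044 × 111699 = 49.1476 m.
E–W at 70.546°: 0.00050° × 111699 × cos 70.546° = 0.00050 × 111699 × 0.3330 ≈ 18.6007 m.
Hypotenuse of the two orthogonal shifts: √(49.1476² + 18.6007²) = 52.5497 m.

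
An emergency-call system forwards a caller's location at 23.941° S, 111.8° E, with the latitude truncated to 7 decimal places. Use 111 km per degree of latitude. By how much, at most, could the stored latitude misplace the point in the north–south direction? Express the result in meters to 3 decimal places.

Truncating at 7 decimal places can drop up to a full unit in the last place, so the latitude may be off by as much as 1e-07°.
North–south distance: 1e-07° × 111000 m/° = 0.0111 m.

0.011 meters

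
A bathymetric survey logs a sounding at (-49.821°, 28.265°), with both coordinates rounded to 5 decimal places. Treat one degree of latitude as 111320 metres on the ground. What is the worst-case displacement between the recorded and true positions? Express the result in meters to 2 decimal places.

Rounding to 5 decimal places leaves each coordinate within ±5e-06° of the true value.
Latitude error → 5e-06 × 111320 = 0.5566 m along the meridian.
East–west component at 49.821°: 5e-06° × 111320 × cos 49.821° ≈ 5e-06 × 71821.2 ≈ 0.359106 m.
Worst case both components are at the extreme and orthogonal: √(0.5566² + 0.359106²) ≈ 0.66239 m.

0.66 meters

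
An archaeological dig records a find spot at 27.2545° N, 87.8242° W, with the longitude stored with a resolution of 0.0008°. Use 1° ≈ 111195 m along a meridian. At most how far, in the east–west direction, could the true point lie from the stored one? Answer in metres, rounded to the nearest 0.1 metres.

With a 0.0008° grid the true value lies within half a step, ±0.0008°/2 = ±0.0004°, of the stored one.
One degree of longitude at 27.2545° is 111195 × cos 27.2545° ≈ 111195 × 0.8890 = 98850.3 m.
East–west error: 0.0004° × 98850.3 m/° ≈ 39.5401 m.

39.5 metres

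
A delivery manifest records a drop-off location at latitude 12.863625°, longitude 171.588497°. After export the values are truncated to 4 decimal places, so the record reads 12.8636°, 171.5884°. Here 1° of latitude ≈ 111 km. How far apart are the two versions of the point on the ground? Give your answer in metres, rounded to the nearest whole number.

11 metres

Δlat = 12.863625 − 12.8636 = +0.000025°; Δlon = 171.588497 − 171.5884 = +0.000097°.
N–S: 0.000025° × 111000 m/° = 2.775 m.
East–west at this latitude: 0.000097° × 111000 × cos 12.8636° ≈ 0.000097 × 108214 = 10.4968 m.
Hypotenuse of the two orthogonal shifts: √(2.775² + 10.4968²) = 10.8574 m.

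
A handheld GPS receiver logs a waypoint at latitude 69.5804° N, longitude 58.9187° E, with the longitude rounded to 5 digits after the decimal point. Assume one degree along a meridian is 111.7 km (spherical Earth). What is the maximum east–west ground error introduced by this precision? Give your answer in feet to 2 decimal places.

0.64 feet

Rounding to 5 decimal places leaves the longitude within ±5e-06° of the true value.
At latitude 69.5804° a degree of longitude spans 111700 m × cos 69.5804° = 111700 × 0.3489 ≈ 38971.3 m.
East–west error: 5e-06° × 38971.3 m/° ≈ 0.194857 m.
In feet: 0.194857 m ÷ 0.3048 ≈ 0.63929 ft.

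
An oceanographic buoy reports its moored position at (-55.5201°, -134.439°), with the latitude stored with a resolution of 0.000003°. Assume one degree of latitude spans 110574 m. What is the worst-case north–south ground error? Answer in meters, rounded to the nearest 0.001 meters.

With a 0.000003° grid the true value lies within half a step, ±0.000003°/2 = ±1.5e-06°, of the stored one.
North–south distance: 1.5e-06° × 110574 m/° = 0.165861 m.

0.166 meters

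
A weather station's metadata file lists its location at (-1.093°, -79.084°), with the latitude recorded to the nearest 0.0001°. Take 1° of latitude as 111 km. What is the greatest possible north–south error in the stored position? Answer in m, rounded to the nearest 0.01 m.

5.55 m

Rounding to 4 decimal places leaves the latitude within ±5e-05° of the true value.
Along the meridian that is 5e-05° × 111000 m/° = 5.55 m.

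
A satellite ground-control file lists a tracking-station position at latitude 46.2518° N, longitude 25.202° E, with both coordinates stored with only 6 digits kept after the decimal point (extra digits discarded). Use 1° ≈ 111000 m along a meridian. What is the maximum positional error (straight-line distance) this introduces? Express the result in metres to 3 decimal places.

0.135 metres

Truncating at 6 decimal places can drop up to a full unit in the last place, so each coordinate may be off by as much as 1e-06°.
N–S: 1e-06° × 111000 m/° = 0.111 m.
Longitude error → 1e-06 × 111000 × cos 46.2518° = 1e-06 × 111000 × 0.6915 ≈ 0.0767554 m.
Combining orthogonally: (0.111² + 0.0767554²)^½ ≈ 0.134953 m.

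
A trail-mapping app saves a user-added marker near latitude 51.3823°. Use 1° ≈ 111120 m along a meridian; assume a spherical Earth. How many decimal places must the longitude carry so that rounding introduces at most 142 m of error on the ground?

3 decimal places

At 51.3823° one degree of longitude covers 111120 × cos 51.3823° ≈ 111120 × 0.6241 ≈ 69352.3 m.
With N decimal places the half-ulp bound is 0.5·10⁻ᴺ°, or 0.5·10⁻ᴺ × 69352.3 m on the ground.
Need 0.5 × 69352.3 × 10⁻ᴺ ≤ 142 → 10⁻ᴺ ≤ 4.095e-03, so N ≥ 2.39.
So 3 decimal places suffice (34.7 m); 2 would allow up to 347 m.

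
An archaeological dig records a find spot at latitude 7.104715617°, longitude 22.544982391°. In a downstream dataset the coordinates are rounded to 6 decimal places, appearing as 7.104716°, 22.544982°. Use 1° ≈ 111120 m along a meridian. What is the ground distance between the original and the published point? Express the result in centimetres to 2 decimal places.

6.06 centimetres

Δlat = 7.104715617 − 7.104716 = -0.000000383°; Δlon = 22.544982391 − 22.544982 = +0.000000391°.
N–S: -0.000000383° × 111120 m/° = -0.042559 m.
East–west at this latitude: 0.000000391° × 111120 × cos 7.10472° ≈ 0.000000391 × 110267 = 0.0431143 m.
Combined displacement = (0.042559² + 0.0431143²)^½ ≈ 0.0605814 m.
That is 0.0605814 m = 6.0581 cm.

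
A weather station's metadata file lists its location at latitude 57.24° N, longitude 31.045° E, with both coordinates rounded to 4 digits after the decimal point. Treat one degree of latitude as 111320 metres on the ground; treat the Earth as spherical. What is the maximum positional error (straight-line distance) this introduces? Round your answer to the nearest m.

6 m

Rounding to 4 decimal places leaves each coordinate within ±5e-05° of the true value.
Latitude error → 5e-05 × 111320 = 5.566 m along the meridian.
East–west component at 57.24°: 5e-05° × 111320 × cos 57.24° ≈ 5e-05 × 60237.6 ≈ 3.01188 m.
Combining orthogonally: (5.566² + 3.01188²)^½ ≈ 6.32865 m.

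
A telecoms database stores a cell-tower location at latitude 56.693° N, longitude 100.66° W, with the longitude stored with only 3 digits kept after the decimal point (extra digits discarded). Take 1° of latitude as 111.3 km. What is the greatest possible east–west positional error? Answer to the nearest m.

Truncating at 3 decimal places can drop up to a full unit in the last place, so the longitude may be off by as much as 0.001°.
Parallels shrink by cos φ, so at 56.693° a degree of longitude is 111300 × 0.5491 ≈ 61117.6 m.
East–west error: 0.001° × 61117.6 m/° ≈ 61.1176 m.

61 m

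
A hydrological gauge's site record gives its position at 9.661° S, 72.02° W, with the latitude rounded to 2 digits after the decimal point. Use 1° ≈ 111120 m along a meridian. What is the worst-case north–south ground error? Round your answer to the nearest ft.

1823 ft

Rounding to 2 decimal places leaves the latitude within ±0.005° of the true value.
North–south distance: 0.005° × 111120 m/° = 555.6 m.
Converting: 555.6 m × 3.2808 ft/m ≈ 1822.8 ft.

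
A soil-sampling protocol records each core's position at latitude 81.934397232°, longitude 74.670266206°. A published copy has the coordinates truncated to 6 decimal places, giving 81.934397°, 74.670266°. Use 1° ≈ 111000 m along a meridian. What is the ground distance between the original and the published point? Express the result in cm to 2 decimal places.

2.60 cm

The latitude changed by +0.000000232° and the longitude by +0.000000206°.
N–S: 0.000000232° × 111000 m/° = 0.025752 m.
E–W at 81.9344°: 0.000000206° × 111000 × cos 81.9344° = 0.000000206 × 111000 × 0.1403 ≈ 0.00320826 m.
Hypotenuse of the two orthogonal shifts: √(0.025752² + 0.00320826²) = 0.0259511 m.
That is 0.0259511 m = 2.5951 cm.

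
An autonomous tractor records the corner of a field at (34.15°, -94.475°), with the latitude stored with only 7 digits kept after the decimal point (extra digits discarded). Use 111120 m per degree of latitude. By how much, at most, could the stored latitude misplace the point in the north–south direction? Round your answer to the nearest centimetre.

Truncating at 7 decimal places can drop up to a full unit in the last place, so the latitude may be off by as much as 1e-07°.
Along the meridian that is 1e-07° × 111120 m/° = 0.011112 m.
That is 0.011112 m = 1.1112 cm.

1 centimetres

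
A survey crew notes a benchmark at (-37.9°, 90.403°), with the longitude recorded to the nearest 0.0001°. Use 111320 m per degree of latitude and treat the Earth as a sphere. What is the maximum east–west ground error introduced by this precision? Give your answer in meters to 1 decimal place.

Rounding to 4 decimal places leaves the longitude within ±5e-05° of the true value.
Parallels shrink by cos φ, so at 37.9° a degree of longitude is 111320 × 0.7891 ≈ 87840.8 m.
Maximum E–W displacement: 5e-05 × 87840.8 = 4.39204 m.

4.4 meters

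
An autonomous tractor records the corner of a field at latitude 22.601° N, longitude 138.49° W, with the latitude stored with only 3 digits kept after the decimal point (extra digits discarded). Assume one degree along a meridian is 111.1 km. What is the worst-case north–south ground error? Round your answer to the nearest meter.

111 meters

Truncating at 3 decimal places can drop up to a full unit in the last place, so the latitude may be off by as much as 0.001°.
North–south distance: 0.001° × 111100 m/° = 111.1 m.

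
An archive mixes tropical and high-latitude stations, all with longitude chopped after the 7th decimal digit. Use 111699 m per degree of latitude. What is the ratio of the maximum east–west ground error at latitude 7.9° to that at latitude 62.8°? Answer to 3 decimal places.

2.167

Truncating at 7 decimal places can drop up to a full unit in the last place, so the longitude may be off by as much as 1e-07°.
At 7.9°: 1e-07° × 111699 × cos 7.9° = 1e-07 × 111699 × 0.9905 ≈ 0.011064 m.
Error at 62.8° = 1e-07° × 111699 × cos 62.8° ≈ 0.01117 × 0.4571 = 0.0051057 m.
Ratio: 0.011064 / 0.0051057 = cos 7.9° / cos 62.8° ≈ 2.1670.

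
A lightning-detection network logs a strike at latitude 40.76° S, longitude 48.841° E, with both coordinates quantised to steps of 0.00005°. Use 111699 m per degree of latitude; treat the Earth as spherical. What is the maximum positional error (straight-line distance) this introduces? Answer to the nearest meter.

4 meters

With a 0.00005° grid the true value lies within half a step, ±0.00005°/2 = ±2.5e-05°, of the stored one.
Latitude error → 2.5e-05 × 111699 = 2.79248 m along the meridian.
E–W at 40.76°: 2.5e-05° × 111699 × cos 40.76° = 2.5e-05 × 111699 × 0.7575 ≈ 2.11516 m.
The two errors are perpendicular, so the maximum displacement is √(2.79248² + 2.11516²) ≈ 3.50312 m.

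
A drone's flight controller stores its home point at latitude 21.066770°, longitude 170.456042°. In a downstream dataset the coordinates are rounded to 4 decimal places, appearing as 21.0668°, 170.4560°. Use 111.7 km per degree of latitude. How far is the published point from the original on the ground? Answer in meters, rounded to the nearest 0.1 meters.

5.5 meters

The latitude changed by -0.000030° and the longitude by +0.000042°.
North–south shift: -0.000030 × 111700 = -3.351 m.
E–W at 21.0668°: 0.000042° × 111700 × cos 21.0668° = 0.000042 × 111700 × 0.9332 ≈ 4.37784 m.
Distance: √(3.351² + 4.37784²) ≈ 5.51313 m.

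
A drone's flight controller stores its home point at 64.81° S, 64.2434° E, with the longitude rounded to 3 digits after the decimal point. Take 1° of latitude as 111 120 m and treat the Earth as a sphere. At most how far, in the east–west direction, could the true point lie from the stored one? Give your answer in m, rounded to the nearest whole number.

24 m

Rounding to 3 decimal places leaves the longitude within ±0.0005° of the true value.
One degree of longitude at 64.81° is 111120 × cos 64.81° ≈ 111120 × 0.4256 = 47295 m.
Maximum E–W displacement: 0.0005 × 47295 = 23.6475 m.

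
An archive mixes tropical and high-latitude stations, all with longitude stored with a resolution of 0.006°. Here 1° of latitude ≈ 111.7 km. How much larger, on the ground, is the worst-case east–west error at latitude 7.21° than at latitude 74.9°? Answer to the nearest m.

With a 0.006° grid the true value lies within half a step, ±0.006°/2 = ±0.003°, of the stored one.
Error at 7.21° = 0.003° × 111700 × cos 7.21° ≈ 335.1 × 0.9921 = 332.45 m.
At 74.9°: 0.003° × 111700 × cos 74.9° = 0.003 × 111700 × 0.2605 ≈ 87.295 m.
Difference: 332.45 − 87.295 = 245.16 m.

245 m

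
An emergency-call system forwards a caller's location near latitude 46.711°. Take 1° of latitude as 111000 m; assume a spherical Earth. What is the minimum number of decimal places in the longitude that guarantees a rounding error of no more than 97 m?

At 46.711° one degree of longitude covers 111000 × cos 46.711° ≈ 111000 × 0.6857 ≈ 76110.3 m.
With N decimal places the half-ulp bound is 0.5·10⁻ᴺ°, or 0.5·10⁻ᴺ × 76110.3 m on the ground.
Need 0.5 × 76110.3 × 10⁻ᴺ ≤ 97 → 10⁻ᴺ ≤ 2.549e-03, so N ≥ 2.59.
So 3 decimal places suffice (38.1 m); 2 would allow up to 381 m.

3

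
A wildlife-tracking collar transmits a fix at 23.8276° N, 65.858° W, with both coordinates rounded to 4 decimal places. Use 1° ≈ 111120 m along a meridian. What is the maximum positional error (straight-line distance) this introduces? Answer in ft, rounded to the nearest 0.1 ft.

24.7 ft

Rounding to 4 decimal places leaves each coordinate within ±5e-05° of the true value.
Latitude error → 5e-05 × 111120 = 5.556 m along the meridian.
East–west component at 23.8276°: 5e-05° × 111120 × cos 23.8276° ≈ 5e-05 × 101649 ≈ 5.08244 m.
Worst case both components are at the extreme and orthogonal: √(5.556² + 5.08244²) ≈ 7.52996 m.
In feet: 7.52996 m ÷ 0.3048 ≈ 24.705 ft.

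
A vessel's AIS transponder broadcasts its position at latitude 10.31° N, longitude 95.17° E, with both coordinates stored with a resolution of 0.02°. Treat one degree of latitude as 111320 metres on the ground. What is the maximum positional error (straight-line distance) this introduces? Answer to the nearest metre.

1562 metres

With a 0.02° grid the true value lies within half a step, ±0.02°/2 = ±0.01°, of the stored one.
Latitude error → 0.01 × 111320 = 1113.2 m along the meridian.
Longitude error → 0.01 × 111320 × cos 10.31° = 0.01 × 111320 × 0.9839 ≈ 1095.23 m.
Combining orthogonally: (1113.2² + 1095.23²)^½ ≈ 1561.64 m.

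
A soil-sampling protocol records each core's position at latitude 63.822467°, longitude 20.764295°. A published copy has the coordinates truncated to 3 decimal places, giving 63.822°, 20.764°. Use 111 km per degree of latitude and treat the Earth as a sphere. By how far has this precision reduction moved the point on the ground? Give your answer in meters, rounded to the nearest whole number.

54 meters

The latitude changed by +0.000467° and the longitude by +0.000295°.
North–south shift: 0.000467 × 111000 = 51.837 m.
East–west at this latitude: 0.000295° × 111000 × cos 63.822° ≈ 0.000295 × 48968.9 = 14.4458 m.
Distance: √(51.837² + 14.4458²) ≈ 53.8122 m.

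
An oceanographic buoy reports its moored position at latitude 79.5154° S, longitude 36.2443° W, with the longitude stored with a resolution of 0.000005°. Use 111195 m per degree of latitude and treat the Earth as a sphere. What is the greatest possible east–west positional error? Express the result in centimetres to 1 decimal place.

5.1 centimetres

With a 0.000005° grid the true value lies within half a step, ±0.000005°/2 = ±2.5e-06°, of the stored one.
One degree of longitude at 79.5154° is 111195 × cos 79.5154° ≈ 111195 × 0.1820 = 20234.3 m.
Maximum E–W displacement: 2.5e-06 × 20234.3 = 0.0505857 m.
That is 0.0505857 m = 5.0586 cm.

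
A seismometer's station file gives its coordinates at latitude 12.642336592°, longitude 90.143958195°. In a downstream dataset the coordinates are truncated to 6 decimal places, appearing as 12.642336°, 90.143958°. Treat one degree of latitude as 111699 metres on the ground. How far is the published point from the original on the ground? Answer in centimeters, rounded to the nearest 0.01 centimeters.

6.95 centimeters

Δlat = 12.642336592 − 12.642336 = +0.000000592°; Δlon = 90.143958195 − 90.143958 = +0.000000195°.
N–S: 0.000000592° × 111699 m/° = 0.0661258 m.
East–west at this latitude: 0.000000195° × 111699 × cos 12.6423° ≈ 0.000000195 × 108991 = 0.0212532 m.
Distance: √(0.0661258² + 0.0212532²) ≈ 0.0694573 m.
That is 0.0694573 m = 6.9457 cm.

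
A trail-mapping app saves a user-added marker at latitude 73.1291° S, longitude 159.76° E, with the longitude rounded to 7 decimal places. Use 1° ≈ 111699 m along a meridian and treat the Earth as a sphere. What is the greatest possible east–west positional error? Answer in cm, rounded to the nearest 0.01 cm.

0.16 cm

Rounding to 7 decimal places leaves the longitude within ±5e-08° of the true value.
One degree of longitude at 73.1291° is 111699 × cos 73.1291° ≈ 111699 × 0.2902 = 32416.9 m.
So at most 5e-08° × 32416.9 ≈ 0.00162084 m east–west.
That is 0.00162084 m = 0.16208 cm.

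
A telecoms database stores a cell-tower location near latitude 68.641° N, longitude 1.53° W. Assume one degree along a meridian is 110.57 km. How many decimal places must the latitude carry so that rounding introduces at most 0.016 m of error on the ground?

7 decimal places

One degree of latitude covers 110570 m.
Rounding to N decimal places gives at most 0.5 × 10⁻ᴺ degrees of error, i.e. 0.5 × 10⁻ᴺ × 110570 m.
Setting 55285 × 10⁻ᴺ ≤ 0.016 gives 10ᴺ ≥ 3.455e+06, i.e. N ≥ 6.54.
N = 6 would give 0.0553 m (too coarse); N = 7 gives 0.00553 m ≤ 0.016 m.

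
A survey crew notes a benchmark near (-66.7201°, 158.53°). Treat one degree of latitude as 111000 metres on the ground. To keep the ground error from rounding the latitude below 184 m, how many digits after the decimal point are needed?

One degree of latitude covers 111000 m.
Rounding to N decimal places gives at most 0.5 × 10⁻ᴺ degrees of error, i.e. 0.5 × 10⁻ᴺ × 111000 m.
Setting 55500 × 10⁻ᴺ ≤ 184 gives 10ᴺ ≥ 301.6, i.e. N ≥ 2.48.
At 2 places the error can reach 555 m, but 3 places keeps it to 55.5 m.

3 decimal places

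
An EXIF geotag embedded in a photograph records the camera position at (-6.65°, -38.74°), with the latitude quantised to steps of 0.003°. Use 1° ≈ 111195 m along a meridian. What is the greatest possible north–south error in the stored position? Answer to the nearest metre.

With a 0.003° grid the true value lies within half a step, ±0.003°/2 = ±0.0015°, of the stored one.
North–south distance: 0.0015° × 111195 m/° = 166.792 m.

167 metres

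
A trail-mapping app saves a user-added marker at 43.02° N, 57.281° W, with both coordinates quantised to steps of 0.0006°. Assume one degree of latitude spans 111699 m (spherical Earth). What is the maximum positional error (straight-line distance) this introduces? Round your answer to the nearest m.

42 m

With a 0.0006° grid the true value lies within half a step, ±0.0006°/2 = ±0.0003°, of the stored one.
Latitude error → 0.0003 × 111699 = 33.5097 m along the meridian.
Longitude error → 0.0003 × 111699 × cos 43.02° = 0.0003 × 111699 × 0.7311 ≈ 24.4995 m.
Combining orthogonally: (33.5097² + 24.4995²)^½ ≈ 41.5105 m.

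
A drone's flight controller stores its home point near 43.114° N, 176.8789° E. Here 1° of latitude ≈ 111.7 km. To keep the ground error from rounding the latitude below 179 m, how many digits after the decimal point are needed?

3

One degree of latitude covers 111700 m.
Rounding to N decimal places gives at most 0.5 × 10⁻ᴺ degrees of error, i.e. 0.5 × 10⁻ᴺ × 111700 m.
Setting 55850 × 10⁻ᴺ ≤ 179 gives 10ᴺ ≥ 312, i.e. N ≥ 2.49.
At 2 places the error can reach 558 m, but 3 places keeps it to 55.9 m.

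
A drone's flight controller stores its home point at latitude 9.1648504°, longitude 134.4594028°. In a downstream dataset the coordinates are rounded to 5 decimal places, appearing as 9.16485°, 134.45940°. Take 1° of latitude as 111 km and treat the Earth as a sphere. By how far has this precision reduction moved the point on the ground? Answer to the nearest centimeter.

31 centimeters

Δlat = 9.1648504 − 9.16485 = +0.0000004°; Δlon = 134.4594028 − 134.45940 = +0.0000028°.
North–south shift: 0.0000004 × 111000 = 0.0444 m.
East–west at this latitude: 0.0000028° × 111000 × cos 9.16485° ≈ 0.0000028 × 109583 = 0.306832 m.
Hypotenuse of the two orthogonal shifts: √(0.0444² + 0.306832²) = 0.310028 m.
That is 0.310028 m = 31.003 cm.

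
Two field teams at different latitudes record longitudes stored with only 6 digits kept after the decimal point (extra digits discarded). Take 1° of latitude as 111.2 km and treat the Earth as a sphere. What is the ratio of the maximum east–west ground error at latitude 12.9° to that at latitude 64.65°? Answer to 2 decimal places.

2.28

Truncating at 6 decimal places can drop up to a full unit in the last place, so the longitude may be off by as much as 1e-06°.
At 12.9°: 1e-06° × 111200 × cos 12.9° = 1e-06 × 111200 × 0.9748 ≈ 0.10839 m.
At 64.65°: 1e-06° × 111200 × cos 64.65° = 1e-06 × 111200 × 0.4281 ≈ 0.04761 m.
The ratio reduces to cos 12.9° / cos 64.65° = 0.9748/0.4281 ≈ 2.2767.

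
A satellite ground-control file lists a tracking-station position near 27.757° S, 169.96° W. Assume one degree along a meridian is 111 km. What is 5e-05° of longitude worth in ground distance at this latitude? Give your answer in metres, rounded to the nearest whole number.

At 27.757° a degree of longitude is 111000 × cos 27.757° ≈ 98227.3 m, so 5e-05° corresponds to 4.91137 m.

5 metres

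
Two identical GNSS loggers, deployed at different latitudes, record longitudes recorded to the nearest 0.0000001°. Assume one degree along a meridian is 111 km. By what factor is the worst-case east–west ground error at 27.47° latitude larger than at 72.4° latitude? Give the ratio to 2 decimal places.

2.93

Rounding to 7 decimal places leaves the longitude within ±5e-08° of the true value.
At 27.47°: 5e-08° × 111000 × cos 27.47° = 5e-08 × 111000 × 0.8873 ≈ 0.0049243 m.
At 72.4°: 5e-08° × 111000 × cos 72.4° = 5e-08 × 111000 × 0.3024 ≈ 0.0016782 m.
Ratio: 0.0049243 / 0.0016782 = cos 27.47° / cos 72.4° ≈ 2.9343.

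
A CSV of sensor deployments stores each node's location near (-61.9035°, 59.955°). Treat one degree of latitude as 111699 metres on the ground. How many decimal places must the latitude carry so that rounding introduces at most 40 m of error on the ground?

4 decimal places

One degree of latitude covers 111699 m.
With N decimal places the half-ulp bound is 0.5·10⁻ᴺ°, or 0.5·10⁻ᴺ × 111699 m on the ground.
Need 0.5 × 111699 × 10⁻ᴺ ≤ 40 → 10⁻ᴺ ≤ 7.162e-04, so N ≥ 3.14.
So 4 decimal places suffice (5.58 m); 3 would allow up to 55.8 m.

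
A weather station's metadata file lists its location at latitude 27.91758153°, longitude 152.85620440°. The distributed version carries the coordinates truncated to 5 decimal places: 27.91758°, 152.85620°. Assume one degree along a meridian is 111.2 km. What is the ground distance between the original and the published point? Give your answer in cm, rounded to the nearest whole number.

Δlat = 27.91758153 − 27.91758 = +0.00000153°; Δlon = 152.85620440 − 152.85620 = +0.00000440°.
North–south shift: 0.00000153 × 111200 = 0.170136 m.
East–west at this latitude: 0.00000440° × 111200 × cos 27.9176° ≈ 0.00000440 × 98258.8 = 0.432339 m.
Distance: √(0.170136² + 0.432339²) ≈ 0.46461 m.
That is 0.46461 m = 46.461 cm.

46 cm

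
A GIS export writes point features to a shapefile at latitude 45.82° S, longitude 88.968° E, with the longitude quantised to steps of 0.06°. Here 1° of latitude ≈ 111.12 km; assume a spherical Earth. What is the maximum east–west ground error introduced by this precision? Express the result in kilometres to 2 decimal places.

With a 0.06° grid the true value lies within half a step, ±0.06°/2 = ±0.03°, of the stored one.
Parallels shrink by cos φ, so at 45.82° a degree of longitude is 111120 × 0.6969 ≈ 77441.2 m.
So at most 0.03° × 77441.2 ≈ 2323.24 m east–west.
That is 2323.24 m = 2.3232 km.

2.32 kilometres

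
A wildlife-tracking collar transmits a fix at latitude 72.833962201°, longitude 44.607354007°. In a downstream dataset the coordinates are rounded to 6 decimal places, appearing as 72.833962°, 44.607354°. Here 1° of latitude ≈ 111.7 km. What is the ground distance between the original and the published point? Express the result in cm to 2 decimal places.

2.25 cm

Δlat = 72.833962201 − 72.833962 = +0.000000201°; Δlon = 44.607354007 − 44.607354 = +0.000000007°.
N–S: 0.000000201° × 111700 m/° = 0.0224517 m.
E–W at 72.834°: 0.000000007° × 111700 × cos 72.834° = 0.000000007 × 111700 × 0.2951 ≈ 0.000230771 m.
Combined displacement = (0.0224517² + 0.000230771²)^½ ≈ 0.0224529 m.
That is 0.0224529 m = 2.2453 cm.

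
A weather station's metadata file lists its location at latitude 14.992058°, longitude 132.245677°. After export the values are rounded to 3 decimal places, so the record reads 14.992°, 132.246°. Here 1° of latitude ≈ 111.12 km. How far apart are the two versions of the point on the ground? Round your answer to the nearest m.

35 m

Δlat = 14.992058 − 14.992 = +0.000058°; Δlon = 132.245677 − 132.246 = -0.000323°.
North–south shift: 0.000058 × 111120 = 6.44496 m.
East–west at this latitude: -0.000323° × 111120 × cos 14.992° ≈ -0.000323 × 107338 = -34.6701 m.
Combined displacement = (6.44496² + 34.6701²)^½ ≈ 35.264 m.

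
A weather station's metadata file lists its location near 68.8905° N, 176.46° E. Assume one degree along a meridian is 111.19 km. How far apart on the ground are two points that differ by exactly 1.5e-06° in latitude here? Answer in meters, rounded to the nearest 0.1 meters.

Along a meridian 1.5e-06° is 1.5e-06 × 111190 = 0.166785 m.

0.2 meters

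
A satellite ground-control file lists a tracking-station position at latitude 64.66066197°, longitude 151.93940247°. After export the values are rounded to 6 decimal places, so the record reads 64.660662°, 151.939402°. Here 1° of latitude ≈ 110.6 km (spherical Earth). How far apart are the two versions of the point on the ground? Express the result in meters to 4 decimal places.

Δlat = 64.66066197 − 64.660662 = -0.00000003°; Δlon = 151.93940247 − 151.939402 = +0.00000047°.
North–south shift: -0.00000003 × 110600 = -0.003318 m.
E–W at 64.6607°: 0.00000047° × 110600 × cos 64.6607° = 0.00000047 × 110600 × 0.4280 ≈ 0.0222472 m.
Hypotenuse of the two orthogonal shifts: √(0.003318² + 0.0222472²) = 0.0224932 m.

0.0225 meters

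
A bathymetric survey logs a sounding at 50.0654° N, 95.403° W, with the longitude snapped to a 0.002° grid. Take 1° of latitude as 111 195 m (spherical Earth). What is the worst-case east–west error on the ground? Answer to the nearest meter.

71 meters

With a 0.002° grid the true value lies within half a step, ±0.002°/2 = ±0.001°, of the stored one.
Parallels shrink by cos φ, so at 50.0654° a degree of longitude is 111195 × 0.6419 ≈ 71377.5 m.
East–west error: 0.001° × 71377.5 m/° ≈ 71.3775 m.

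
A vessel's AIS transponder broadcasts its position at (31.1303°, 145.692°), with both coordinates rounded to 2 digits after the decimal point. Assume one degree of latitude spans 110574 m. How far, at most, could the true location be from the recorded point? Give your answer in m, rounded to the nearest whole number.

Rounding to 2 decimal places leaves each coordinate within ±0.005° of the true value.
N–S: 0.005° × 110574 m/° = 552.87 m.
E–W at 31.1303°: 0.005° × 110574 × cos 31.1303° = 0.005 × 110574 × 0.8560 ≈ 473.253 m.
Worst case both components are at the extreme and orthogonal: √(552.87² + 473.253²) ≈ 727.76 m.

728 m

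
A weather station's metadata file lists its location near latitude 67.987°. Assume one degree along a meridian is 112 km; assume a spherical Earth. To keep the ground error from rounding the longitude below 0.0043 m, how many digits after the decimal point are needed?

At 67.987° one degree of longitude covers 112000 × cos 67.987° ≈ 112000 × 0.3748 ≈ 41979.5 m.
With N decimal places the half-ulp bound is 0.5·10⁻ᴺ°, or 0.5·10⁻ᴺ × 41979.5 m on the ground.
Need 0.5 × 41979.5 × 10⁻ᴺ ≤ 0.0043 → 10⁻ᴺ ≤ 2.049e-07, so N ≥ 6.69.
At 6 places the error can reach 0.021 m, but 7 places keeps it to 0.0021 m.

7 decimal places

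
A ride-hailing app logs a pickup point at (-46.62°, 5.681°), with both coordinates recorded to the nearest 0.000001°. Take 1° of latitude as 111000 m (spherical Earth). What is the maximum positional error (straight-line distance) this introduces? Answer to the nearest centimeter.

7 centimeters

Rounding to 6 decimal places leaves each coordinate within ±5e-07° of the true value.
North–south component: 5e-07° × 111000 = 0.0555 m.
Longitude error → 5e-07 × 111000 × cos 46.62° = 5e-07 × 111000 × 0.6868 ≈ 0.0381193 m.
The two errors are perpendicular, so the maximum displacement is √(0.0555² + 0.0381193²) ≈ 0.06733 m.
That is 0.06733 m = 6.733 cm.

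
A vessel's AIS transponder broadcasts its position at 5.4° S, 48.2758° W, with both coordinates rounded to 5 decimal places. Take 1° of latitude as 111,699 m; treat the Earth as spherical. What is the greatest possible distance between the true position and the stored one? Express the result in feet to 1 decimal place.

2.6 feet

Rounding to 5 decimal places leaves each coordinate within ±5e-06° of the true value.
Latitude error → 5e-06 × 111699 = 0.558495 m along the meridian.
East–west component at 5.4°: 5e-06° × 111699 × cos 5.4° ≈ 5e-06 × 111203 ≈ 0.556016 m.
Combining orthogonally: (0.558495² + 0.556016²)^½ ≈ 0.788081 m.
In feet: 0.788081 m ÷ 0.3048 ≈ 2.5856 ft.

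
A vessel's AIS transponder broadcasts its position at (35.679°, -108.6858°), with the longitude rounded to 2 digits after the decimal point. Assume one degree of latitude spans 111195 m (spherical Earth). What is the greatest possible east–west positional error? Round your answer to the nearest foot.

Rounding to 2 decimal places leaves the longitude within ±0.005° of the true value.
One degree of longitude at 35.679° is 111195 × cos 35.679° ≈ 111195 × 0.8123 = 90323.4 m.
Maximum E–W displacement: 0.005 × 90323.4 = 451.617 m.
In feet: 451.617 m ÷ 0.3048 ≈ 1481.7 ft.

1482 feet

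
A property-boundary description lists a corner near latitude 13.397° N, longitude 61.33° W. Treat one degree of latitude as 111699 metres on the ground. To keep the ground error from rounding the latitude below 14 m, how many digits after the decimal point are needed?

One degree of latitude covers 111699 m.
Rounding to N decimal places gives at most 0.5 × 10⁻ᴺ degrees of error, i.e. 0.5 × 10⁻ᴺ × 111699 m.
Need 0.5 × 111699 × 10⁻ᴺ ≤ 14 → 10⁻ᴺ ≤ 2.507e-04, so N ≥ 3.60.
N = 3 would give 55.8 m (too coarse); N = 4 gives 5.58 m ≤ 14 m.

4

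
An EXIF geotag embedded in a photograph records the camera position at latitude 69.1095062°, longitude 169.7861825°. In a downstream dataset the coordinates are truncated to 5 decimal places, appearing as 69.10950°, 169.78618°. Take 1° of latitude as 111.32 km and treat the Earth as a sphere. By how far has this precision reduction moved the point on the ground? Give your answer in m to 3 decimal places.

The latitude changed by +0.0000062° and the longitude by +0.0000025°.
North–south shift: 0.0000062 × 111320 = 0.690184 m.
East–west at this latitude: 0.0000025° × 111320 × cos 69.1095° ≈ 0.0000025 × 39694.8 = 0.0992371 m.
Distance: √(0.690184² + 0.0992371²) ≈ 0.697282 m.

0.697 m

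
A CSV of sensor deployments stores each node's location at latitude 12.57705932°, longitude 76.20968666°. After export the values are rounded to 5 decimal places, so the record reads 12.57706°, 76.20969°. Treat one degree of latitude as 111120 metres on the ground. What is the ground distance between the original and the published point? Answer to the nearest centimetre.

The latitude changed by -0.00000068° and the longitude by -0.00000334°.
N–S: -0.00000068° × 111120 m/° = -0.0755616 m.
East–west at this latitude: -0.00000334° × 111120 × cos 12.5771° ≈ -0.00000334 × 108454 = -0.362235 m.
Distance: √(0.0755616² + 0.362235²) ≈ 0.370032 m.
That is 0.370032 m = 37.003 cm.

37 centimetres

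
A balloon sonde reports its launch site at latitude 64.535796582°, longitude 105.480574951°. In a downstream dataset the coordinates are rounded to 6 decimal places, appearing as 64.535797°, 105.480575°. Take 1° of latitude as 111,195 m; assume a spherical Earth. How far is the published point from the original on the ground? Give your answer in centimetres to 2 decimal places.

4.65 centimetres

The latitude changed by -0.000000418° and the longitude by -0.000000049°.
N–S: -0.000000418° × 111195 m/° = -0.0464795 m.
East–west at this latitude: -0.000000049° × 111195 × cos 64.5358° ≈ -0.000000049 × 47808 = -0.00234259 m.
Combined displacement = (0.0464795² + 0.00234259²)^½ ≈ 0.0465385 m.
That is 0.0465385 m = 4.6539 cm.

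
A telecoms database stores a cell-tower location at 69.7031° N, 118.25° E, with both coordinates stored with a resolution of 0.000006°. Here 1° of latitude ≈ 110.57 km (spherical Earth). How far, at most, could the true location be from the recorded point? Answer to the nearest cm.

35 cm

With a 0.000006° grid the true value lies within half a step, ±0.000006°/2 = ±3e-06°, of the stored one.
North–south component: 3e-06° × 110570 = 0.33171 m.
E–W at 69.7031°: 3e-06° × 110570 × cos 69.7031° = 3e-06 × 110570 × 0.3469 ≈ 0.115065 m.
The two errors are perpendicular, so the maximum displacement is √(0.33171² + 0.115065²) ≈ 0.3511 m.
That is 0.3511 m = 35.11 cm.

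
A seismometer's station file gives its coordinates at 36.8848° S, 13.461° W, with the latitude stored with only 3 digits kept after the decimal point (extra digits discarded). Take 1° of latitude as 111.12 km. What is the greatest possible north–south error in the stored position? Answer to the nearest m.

Truncating at 3 decimal places can drop up to a full unit in the last place, so the latitude may be off by as much as 0.001°.
Along the meridian that is 0.001° × 111120 m/° = 111.12 m.

111 m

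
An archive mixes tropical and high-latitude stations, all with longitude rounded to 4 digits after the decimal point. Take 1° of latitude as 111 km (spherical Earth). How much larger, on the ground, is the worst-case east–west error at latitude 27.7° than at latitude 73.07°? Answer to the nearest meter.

Rounding to 4 decimal places leaves the longitude within ±5e-05° of the true value.
Error at 27.7° = 5e-05° × 111000 × cos 27.7° ≈ 5.55 × 0.8854 = 4.9139 m.
At 73.07°: 5e-05° × 111000 × cos 73.07° = 5e-05 × 111000 × 0.2912 ≈ 1.6162 m.
So the lower-latitude error exceeds the higher by 4.9139 − 1.6162 = 3.2978 m.

3 meters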